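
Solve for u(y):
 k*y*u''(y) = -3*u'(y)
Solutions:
 u(y) = C1 + y^(((re(k) - 3)*re(k) + im(k)^2)/(re(k)^2 + im(k)^2))*(C2*sin(3*log(y)*Abs(im(k))/(re(k)^2 + im(k)^2)) + C3*cos(3*log(y)*im(k)/(re(k)^2 + im(k)^2)))


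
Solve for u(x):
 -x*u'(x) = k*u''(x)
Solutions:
 u(x) = C1 + C2*sqrt(k)*erf(sqrt(2)*x*sqrt(1/k)/2)


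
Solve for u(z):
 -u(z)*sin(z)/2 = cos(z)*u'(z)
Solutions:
 u(z) = C1*sqrt(cos(z))


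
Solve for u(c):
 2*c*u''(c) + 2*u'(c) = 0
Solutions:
 u(c) = C1 + C2*log(c)


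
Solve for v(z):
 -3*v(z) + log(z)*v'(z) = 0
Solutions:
 v(z) = C1*exp(3*li(z))


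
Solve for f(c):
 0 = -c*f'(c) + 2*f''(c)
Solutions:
 f(c) = C1 + C2*erfi(c/2)


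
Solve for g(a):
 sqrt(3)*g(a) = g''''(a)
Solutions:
 g(a) = C1*exp(-3^(1/8)*a) + C2*exp(3^(1/8)*a) + C3*sin(3^(1/8)*a) + C4*cos(3^(1/8)*a)


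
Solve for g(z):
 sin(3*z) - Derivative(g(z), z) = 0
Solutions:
 g(z) = C1 - cos(3*z)/3


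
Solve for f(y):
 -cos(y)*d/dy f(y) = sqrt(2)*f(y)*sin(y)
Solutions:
 f(y) = C1*cos(y)^(sqrt(2))


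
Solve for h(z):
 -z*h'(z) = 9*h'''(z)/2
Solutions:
 h(z) = C1 + Integral(C2*airyai(-6^(1/3)*z/3) + C3*airybi(-6^(1/3)*z/3), z)


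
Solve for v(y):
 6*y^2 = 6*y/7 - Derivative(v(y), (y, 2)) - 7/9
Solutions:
 v(y) = C1 + C2*y - y^4/2 + y^3/7 - 7*y^2/18


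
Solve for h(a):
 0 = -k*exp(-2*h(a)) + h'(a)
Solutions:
 h(a) = log(-sqrt(C1 + 2*a*k))
 h(a) = log(C1 + 2*a*k)/2


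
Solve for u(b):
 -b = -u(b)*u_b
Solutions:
 u(b) = -sqrt(C1 + b^2)
 u(b) = sqrt(C1 + b^2)


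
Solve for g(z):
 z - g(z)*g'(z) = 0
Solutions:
 g(z) = -sqrt(C1 + z^2)
 g(z) = sqrt(C1 + z^2)


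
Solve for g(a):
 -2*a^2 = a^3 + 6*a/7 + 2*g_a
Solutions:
 g(a) = C1 - a^4/8 - a^3/3 - 3*a^2/14


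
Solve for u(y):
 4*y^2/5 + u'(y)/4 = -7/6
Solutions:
 u(y) = C1 - 16*y^3/15 - 14*y/3


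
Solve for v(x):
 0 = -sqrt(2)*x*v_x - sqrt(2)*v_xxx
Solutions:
 v(x) = C1 + Integral(C2*airyai(-x) + C3*airybi(-x), x)


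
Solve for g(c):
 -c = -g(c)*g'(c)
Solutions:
 g(c) = -sqrt(C1 + c^2)
 g(c) = sqrt(C1 + c^2)


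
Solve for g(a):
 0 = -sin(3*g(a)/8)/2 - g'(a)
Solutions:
 a/2 + 4*log(cos(3*g(a)/8) - 1)/3 - 4*log(cos(3*g(a)/8) + 1)/3 = C1


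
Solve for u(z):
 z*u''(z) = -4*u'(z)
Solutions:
 u(z) = C1 + C2/z^3


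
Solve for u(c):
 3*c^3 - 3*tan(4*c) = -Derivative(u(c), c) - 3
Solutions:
 u(c) = C1 - 3*c^4/4 - 3*c - 3*log(cos(4*c))/4


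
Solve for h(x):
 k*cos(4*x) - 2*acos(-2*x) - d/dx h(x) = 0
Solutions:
 h(x) = C1 + k*sin(4*x)/4 - 2*x*acos(-2*x) - sqrt(1 - 4*x^2)


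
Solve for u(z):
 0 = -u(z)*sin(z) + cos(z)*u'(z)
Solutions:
 u(z) = C1/cos(z)


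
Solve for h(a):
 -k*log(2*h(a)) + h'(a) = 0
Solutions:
 Integral(1/(log(_y) + log(2)), (_y, h(a))) = C1 + a*k


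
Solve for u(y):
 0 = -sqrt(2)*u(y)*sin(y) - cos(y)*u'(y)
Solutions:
 u(y) = C1*cos(y)^(sqrt(2))


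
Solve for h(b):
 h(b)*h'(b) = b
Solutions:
 h(b) = -sqrt(C1 + b^2)
 h(b) = sqrt(C1 + b^2)


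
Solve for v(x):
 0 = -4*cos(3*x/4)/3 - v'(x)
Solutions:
 v(x) = C1 - 16*sin(3*x/4)/9


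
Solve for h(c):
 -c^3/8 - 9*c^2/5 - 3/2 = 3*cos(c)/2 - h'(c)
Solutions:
 h(c) = C1 + c^4/32 + 3*c^3/5 + 3*c/2 + 3*sin(c)/2


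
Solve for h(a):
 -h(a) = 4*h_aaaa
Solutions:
 h(a) = (C1*sin(a/2) + C2*cos(a/2))*exp(-a/2) + (C3*sin(a/2) + C4*cos(a/2))*exp(a/2)


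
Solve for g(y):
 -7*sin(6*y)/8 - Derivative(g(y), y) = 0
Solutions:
 g(y) = C1 + 7*cos(6*y)/48


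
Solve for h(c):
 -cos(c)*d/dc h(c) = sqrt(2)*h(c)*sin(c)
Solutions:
 h(c) = C1*cos(c)^(sqrt(2))


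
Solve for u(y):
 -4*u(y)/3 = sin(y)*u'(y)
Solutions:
 u(y) = C1*(cos(y) + 1)^(2/3)/(cos(y) - 1)^(2/3)


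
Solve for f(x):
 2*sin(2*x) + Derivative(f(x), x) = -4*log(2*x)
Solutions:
 f(x) = C1 - 4*x*log(x) - 4*x*log(2) + 4*x + cos(2*x)


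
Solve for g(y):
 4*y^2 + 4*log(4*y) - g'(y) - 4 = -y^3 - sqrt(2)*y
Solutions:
 g(y) = C1 + y^4/4 + 4*y^3/3 + sqrt(2)*y^2/2 + 4*y*log(y) - 8*y + y*log(256)


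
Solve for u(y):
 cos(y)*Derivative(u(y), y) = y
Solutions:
 u(y) = C1 + Integral(y/cos(y), y)


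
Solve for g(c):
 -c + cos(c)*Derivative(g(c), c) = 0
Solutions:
 g(c) = C1 + Integral(c/cos(c), c)


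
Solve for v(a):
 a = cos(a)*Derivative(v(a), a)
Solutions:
 v(a) = C1 + Integral(a/cos(a), a)


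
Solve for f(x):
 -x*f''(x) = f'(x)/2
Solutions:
 f(x) = C1 + C2*sqrt(x)


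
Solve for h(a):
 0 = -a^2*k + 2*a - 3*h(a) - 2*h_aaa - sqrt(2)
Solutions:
 h(a) = C3*exp(-2^(2/3)*3^(1/3)*a/2) - a^2*k/3 + 2*a/3 + (C1*sin(2^(2/3)*3^(5/6)*a/4) + C2*cos(2^(2/3)*3^(5/6)*a/4))*exp(2^(2/3)*3^(1/3)*a/4) - sqrt(2)/3


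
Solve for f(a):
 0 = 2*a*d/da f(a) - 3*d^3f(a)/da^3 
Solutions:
 f(a) = C1 + Integral(C2*airyai(2^(1/3)*3^(2/3)*a/3) + C3*airybi(2^(1/3)*3^(2/3)*a/3), a)


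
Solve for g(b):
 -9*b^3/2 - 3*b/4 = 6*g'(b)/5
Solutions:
 g(b) = C1 - 15*b^4/16 - 5*b^2/16


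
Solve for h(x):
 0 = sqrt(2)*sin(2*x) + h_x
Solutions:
 h(x) = C1 + sqrt(2)*cos(2*x)/2


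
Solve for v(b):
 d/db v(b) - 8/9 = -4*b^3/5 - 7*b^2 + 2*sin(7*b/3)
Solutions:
 v(b) = C1 - b^4/5 - 7*b^3/3 + 8*b/9 - 6*cos(7*b/3)/7


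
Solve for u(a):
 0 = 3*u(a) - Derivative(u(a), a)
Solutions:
 u(a) = C1*exp(3*a)


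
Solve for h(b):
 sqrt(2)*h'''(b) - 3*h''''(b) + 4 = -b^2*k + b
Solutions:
 h(b) = C1 + C2*b + C3*b^2 + C4*exp(sqrt(2)*b/3) - sqrt(2)*b^5*k/120 + b^4*(-6*k + sqrt(2))/48 + b^3*(-9*sqrt(2)*k - 4*sqrt(2) + 3)/12


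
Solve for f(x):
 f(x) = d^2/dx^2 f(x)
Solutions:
 f(x) = C1*exp(-x) + C2*exp(x)


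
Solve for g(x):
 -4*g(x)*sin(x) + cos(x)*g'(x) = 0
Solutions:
 g(x) = C1/cos(x)^4


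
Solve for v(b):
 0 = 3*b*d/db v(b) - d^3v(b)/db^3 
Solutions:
 v(b) = C1 + Integral(C2*airyai(3^(1/3)*b) + C3*airybi(3^(1/3)*b), b)


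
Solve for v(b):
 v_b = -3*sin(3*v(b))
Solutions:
 v(b) = -acos((-C1 - exp(18*b))/(C1 - exp(18*b)))/3 + 2*pi/3
 v(b) = acos((-C1 - exp(18*b))/(C1 - exp(18*b)))/3


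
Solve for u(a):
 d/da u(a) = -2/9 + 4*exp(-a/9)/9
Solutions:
 u(a) = C1 - 2*a/9 - 4*exp(-a/9)


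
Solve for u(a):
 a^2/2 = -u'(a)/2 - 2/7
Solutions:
 u(a) = C1 - a^3/3 - 4*a/7


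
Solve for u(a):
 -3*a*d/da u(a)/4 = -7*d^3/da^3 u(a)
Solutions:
 u(a) = C1 + Integral(C2*airyai(294^(1/3)*a/14) + C3*airybi(294^(1/3)*a/14), a)


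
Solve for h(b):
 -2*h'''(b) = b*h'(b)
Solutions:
 h(b) = C1 + Integral(C2*airyai(-2^(2/3)*b/2) + C3*airybi(-2^(2/3)*b/2), b)


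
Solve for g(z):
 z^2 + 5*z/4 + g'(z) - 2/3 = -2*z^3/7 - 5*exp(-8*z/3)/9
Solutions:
 g(z) = C1 - z^4/14 - z^3/3 - 5*z^2/8 + 2*z/3 + 5*exp(-8*z/3)/24


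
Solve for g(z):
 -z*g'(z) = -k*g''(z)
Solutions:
 g(z) = C1 + C2*erf(sqrt(2)*z*sqrt(-1/k)/2)/sqrt(-1/k)


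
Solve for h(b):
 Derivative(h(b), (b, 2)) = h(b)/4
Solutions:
 h(b) = C1*exp(-b/2) + C2*exp(b/2)


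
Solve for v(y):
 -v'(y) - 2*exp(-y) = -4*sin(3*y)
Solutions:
 v(y) = C1 - 4*cos(3*y)/3 + 2*exp(-y)


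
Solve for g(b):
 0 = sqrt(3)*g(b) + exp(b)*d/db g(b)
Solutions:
 g(b) = C1*exp(sqrt(3)*exp(-b))


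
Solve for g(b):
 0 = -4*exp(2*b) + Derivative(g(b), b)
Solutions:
 g(b) = C1 + 2*exp(2*b)


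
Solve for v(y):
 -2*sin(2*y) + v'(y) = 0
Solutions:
 v(y) = C1 - cos(2*y)


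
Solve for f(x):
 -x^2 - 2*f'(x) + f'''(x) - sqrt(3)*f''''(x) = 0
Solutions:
 f(x) = C1 + C2*exp(x*((sqrt(237) + 80*sqrt(3)/9)^(-1/3) + 2*sqrt(3) + 3*(sqrt(237) + 80*sqrt(3)/9)^(1/3))/18)*sin(sqrt(3)*x*(-3*(sqrt(237) + 80*sqrt(3)/9)^(1/3) + (sqrt(237) + 80*sqrt(3)/9)^(-1/3))/18) + C3*exp(x*((sqrt(237) + 80*sqrt(3)/9)^(-1/3) + 2*sqrt(3) + 3*(sqrt(237) + 80*sqrt(3)/9)^(1/3))/18)*cos(sqrt(3)*x*(-3*(sqrt(237) + 80*sqrt(3)/9)^(1/3) + (sqrt(237) + 80*sqrt(3)/9)^(-1/3))/18) + C4*exp(x*(-3*(sqrt(237) + 80*sqrt(3)/9)^(1/3) - 1/(sqrt(237) + 80*sqrt(3)/9)^(1/3) + sqrt(3))/9) - x^3/6 - x/2


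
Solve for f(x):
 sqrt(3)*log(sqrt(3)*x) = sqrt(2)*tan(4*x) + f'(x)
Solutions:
 f(x) = C1 + sqrt(3)*x*(log(x) - 1) + sqrt(3)*x*log(3)/2 + sqrt(2)*log(cos(4*x))/4


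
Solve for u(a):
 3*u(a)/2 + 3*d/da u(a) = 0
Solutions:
 u(a) = C1*exp(-a/2)


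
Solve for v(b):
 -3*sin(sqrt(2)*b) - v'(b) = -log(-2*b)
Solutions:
 v(b) = C1 + b*log(-b) - b + b*log(2) + 3*sqrt(2)*cos(sqrt(2)*b)/2


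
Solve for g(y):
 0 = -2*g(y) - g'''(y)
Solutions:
 g(y) = C3*exp(-2^(1/3)*y) + (C1*sin(2^(1/3)*sqrt(3)*y/2) + C2*cos(2^(1/3)*sqrt(3)*y/2))*exp(2^(1/3)*y/2)


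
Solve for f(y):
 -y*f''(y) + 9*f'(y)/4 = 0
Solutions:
 f(y) = C1 + C2*y^(13/4)


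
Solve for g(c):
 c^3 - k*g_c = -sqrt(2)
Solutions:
 g(c) = C1 + c^4/(4*k) + sqrt(2)*c/k


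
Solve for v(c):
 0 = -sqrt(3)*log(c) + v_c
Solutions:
 v(c) = C1 + sqrt(3)*c*log(c) - sqrt(3)*c


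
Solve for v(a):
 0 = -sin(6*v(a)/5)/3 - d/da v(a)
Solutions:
 a/3 + 5*log(cos(6*v(a)/5) - 1)/12 - 5*log(cos(6*v(a)/5) + 1)/12 = C1


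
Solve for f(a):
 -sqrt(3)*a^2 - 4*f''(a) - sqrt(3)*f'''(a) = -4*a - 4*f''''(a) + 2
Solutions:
 f(a) = C1 + C2*a + C3*exp(a*(sqrt(3) + sqrt(67))/8) + C4*exp(a*(-sqrt(67) + sqrt(3))/8) - sqrt(3)*a^4/48 + 11*a^3/48 + a^2*(-27*sqrt(3) - 16)/64


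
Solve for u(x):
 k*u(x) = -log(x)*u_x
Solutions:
 u(x) = C1*exp(-k*li(x))


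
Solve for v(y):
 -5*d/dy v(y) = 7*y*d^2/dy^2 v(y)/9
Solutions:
 v(y) = C1 + C2/y^(38/7)


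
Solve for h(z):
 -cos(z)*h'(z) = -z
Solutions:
 h(z) = C1 + Integral(z/cos(z), z)


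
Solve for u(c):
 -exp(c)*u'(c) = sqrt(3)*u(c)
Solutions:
 u(c) = C1*exp(sqrt(3)*exp(-c))


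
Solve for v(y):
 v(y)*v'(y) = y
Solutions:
 v(y) = -sqrt(C1 + y^2)
 v(y) = sqrt(C1 + y^2)


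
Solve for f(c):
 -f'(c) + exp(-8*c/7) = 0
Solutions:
 f(c) = C1 - 7*exp(-8*c/7)/8


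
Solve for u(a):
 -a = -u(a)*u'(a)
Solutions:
 u(a) = -sqrt(C1 + a^2)
 u(a) = sqrt(C1 + a^2)


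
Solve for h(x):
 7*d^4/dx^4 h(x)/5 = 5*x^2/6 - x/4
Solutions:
 h(x) = C1 + C2*x + C3*x^2 + C4*x^3 + 5*x^6/3024 - x^5/672


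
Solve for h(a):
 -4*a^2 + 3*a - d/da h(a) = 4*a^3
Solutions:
 h(a) = C1 - a^4 - 4*a^3/3 + 3*a^2/2


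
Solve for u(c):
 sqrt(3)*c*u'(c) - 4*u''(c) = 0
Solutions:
 u(c) = C1 + C2*erfi(sqrt(2)*3^(1/4)*c/4)


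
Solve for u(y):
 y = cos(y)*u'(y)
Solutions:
 u(y) = C1 + Integral(y/cos(y), y)


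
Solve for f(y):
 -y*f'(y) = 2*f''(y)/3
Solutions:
 f(y) = C1 + C2*erf(sqrt(3)*y/2)


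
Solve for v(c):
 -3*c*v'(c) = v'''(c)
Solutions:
 v(c) = C1 + Integral(C2*airyai(-3^(1/3)*c) + C3*airybi(-3^(1/3)*c), c)


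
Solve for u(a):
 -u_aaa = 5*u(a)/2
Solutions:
 u(a) = C3*exp(-2^(2/3)*5^(1/3)*a/2) + (C1*sin(2^(2/3)*sqrt(3)*5^(1/3)*a/4) + C2*cos(2^(2/3)*sqrt(3)*5^(1/3)*a/4))*exp(2^(2/3)*5^(1/3)*a/4)


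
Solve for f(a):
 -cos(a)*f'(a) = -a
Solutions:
 f(a) = C1 + Integral(a/cos(a), a)


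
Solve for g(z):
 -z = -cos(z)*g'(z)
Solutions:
 g(z) = C1 + Integral(z/cos(z), z)


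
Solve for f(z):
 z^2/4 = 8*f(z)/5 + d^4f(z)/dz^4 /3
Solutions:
 f(z) = 5*z^2/32 + (C1*sin(5^(3/4)*6^(1/4)*z/5) + C2*cos(5^(3/4)*6^(1/4)*z/5))*exp(-5^(3/4)*6^(1/4)*z/5) + (C3*sin(5^(3/4)*6^(1/4)*z/5) + C4*cos(5^(3/4)*6^(1/4)*z/5))*exp(5^(3/4)*6^(1/4)*z/5)


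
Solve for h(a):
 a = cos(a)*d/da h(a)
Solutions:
 h(a) = C1 + Integral(a/cos(a), a)


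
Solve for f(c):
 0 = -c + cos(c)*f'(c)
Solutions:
 f(c) = C1 + Integral(c/cos(c), c)


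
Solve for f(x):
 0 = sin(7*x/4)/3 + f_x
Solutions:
 f(x) = C1 + 4*cos(7*x/4)/21


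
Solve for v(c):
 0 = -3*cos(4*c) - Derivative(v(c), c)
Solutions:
 v(c) = C1 - 3*sin(4*c)/4


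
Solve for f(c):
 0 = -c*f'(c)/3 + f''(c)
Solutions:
 f(c) = C1 + C2*erfi(sqrt(6)*c/6)


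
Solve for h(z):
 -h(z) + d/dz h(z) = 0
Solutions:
 h(z) = C1*exp(z)


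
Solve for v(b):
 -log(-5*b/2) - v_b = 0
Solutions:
 v(b) = C1 - b*log(-b) + b*(-log(5) + log(2) + 1)


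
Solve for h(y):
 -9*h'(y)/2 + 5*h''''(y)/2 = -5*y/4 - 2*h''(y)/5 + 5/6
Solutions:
 h(y) = C1 + C2*exp(-y*(-8*18^(1/3)/(2025 + sqrt(4101393))^(1/3) + 12^(1/3)*(2025 + sqrt(4101393))^(1/3))/60)*sin(2^(1/3)*3^(1/6)*y*(24/(2025 + sqrt(4101393))^(1/3) + 2^(1/3)*3^(2/3)*(2025 + sqrt(4101393))^(1/3))/60) + C3*exp(-y*(-8*18^(1/3)/(2025 + sqrt(4101393))^(1/3) + 12^(1/3)*(2025 + sqrt(4101393))^(1/3))/60)*cos(2^(1/3)*3^(1/6)*y*(24/(2025 + sqrt(4101393))^(1/3) + 2^(1/3)*3^(2/3)*(2025 + sqrt(4101393))^(1/3))/60) + C4*exp(y*(-8*18^(1/3)/(2025 + sqrt(4101393))^(1/3) + 12^(1/3)*(2025 + sqrt(4101393))^(1/3))/30) + 5*y^2/36 - 13*y/81


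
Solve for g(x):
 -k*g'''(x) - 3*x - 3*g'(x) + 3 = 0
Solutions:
 g(x) = C1 + C2*exp(-sqrt(3)*x*sqrt(-1/k)) + C3*exp(sqrt(3)*x*sqrt(-1/k)) - x^2/2 + x


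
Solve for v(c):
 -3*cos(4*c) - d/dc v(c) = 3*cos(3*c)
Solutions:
 v(c) = C1 - sin(3*c) - 3*sin(4*c)/4


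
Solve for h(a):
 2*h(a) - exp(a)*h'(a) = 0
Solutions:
 h(a) = C1*exp(-2*exp(-a))


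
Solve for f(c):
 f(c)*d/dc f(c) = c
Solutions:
 f(c) = -sqrt(C1 + c^2)
 f(c) = sqrt(C1 + c^2)


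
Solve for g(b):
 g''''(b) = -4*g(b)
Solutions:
 g(b) = (C1*sin(b) + C2*cos(b))*exp(-b) + (C3*sin(b) + C4*cos(b))*exp(b)


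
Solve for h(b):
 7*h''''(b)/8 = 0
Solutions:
 h(b) = C1 + C2*b + C3*b^2 + C4*b^3


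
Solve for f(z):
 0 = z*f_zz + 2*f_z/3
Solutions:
 f(z) = C1 + C2*z^(1/3)


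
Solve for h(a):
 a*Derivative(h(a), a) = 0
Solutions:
 h(a) = C1


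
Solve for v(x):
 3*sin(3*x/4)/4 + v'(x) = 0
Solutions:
 v(x) = C1 + cos(3*x/4)


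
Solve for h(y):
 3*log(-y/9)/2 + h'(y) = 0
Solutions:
 h(y) = C1 - 3*y*log(-y)/2 + y*(3/2 + 3*log(3))


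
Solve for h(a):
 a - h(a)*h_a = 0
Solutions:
 h(a) = -sqrt(C1 + a^2)
 h(a) = sqrt(C1 + a^2)


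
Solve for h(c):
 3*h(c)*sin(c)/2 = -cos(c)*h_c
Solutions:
 h(c) = C1*cos(c)^(3/2)


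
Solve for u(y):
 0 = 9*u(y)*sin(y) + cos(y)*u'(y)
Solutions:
 u(y) = C1*cos(y)^9


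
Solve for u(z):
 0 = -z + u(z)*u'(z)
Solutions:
 u(z) = -sqrt(C1 + z^2)
 u(z) = sqrt(C1 + z^2)


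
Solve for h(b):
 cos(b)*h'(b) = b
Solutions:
 h(b) = C1 + Integral(b/cos(b), b)


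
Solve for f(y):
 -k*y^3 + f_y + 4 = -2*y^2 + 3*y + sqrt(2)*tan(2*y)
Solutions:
 f(y) = C1 + k*y^4/4 - 2*y^3/3 + 3*y^2/2 - 4*y - sqrt(2)*log(cos(2*y))/2


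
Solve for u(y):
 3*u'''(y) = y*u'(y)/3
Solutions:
 u(y) = C1 + Integral(C2*airyai(3^(1/3)*y/3) + C3*airybi(3^(1/3)*y/3), y)


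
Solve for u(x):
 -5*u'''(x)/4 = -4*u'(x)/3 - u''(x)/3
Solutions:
 u(x) = C1 + C2*exp(2*x*(1 - sqrt(61))/15) + C3*exp(2*x*(1 + sqrt(61))/15)


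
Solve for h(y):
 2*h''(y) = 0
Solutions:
 h(y) = C1 + C2*y


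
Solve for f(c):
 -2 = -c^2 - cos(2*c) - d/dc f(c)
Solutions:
 f(c) = C1 - c^3/3 + 2*c - sin(2*c)/2


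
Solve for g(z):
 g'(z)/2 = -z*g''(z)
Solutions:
 g(z) = C1 + C2*sqrt(z)


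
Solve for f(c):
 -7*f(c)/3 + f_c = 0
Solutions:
 f(c) = C1*exp(7*c/3)


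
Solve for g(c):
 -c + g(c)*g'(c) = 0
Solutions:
 g(c) = -sqrt(C1 + c^2)
 g(c) = sqrt(C1 + c^2)


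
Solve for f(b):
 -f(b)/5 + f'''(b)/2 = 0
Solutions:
 f(b) = C3*exp(2^(1/3)*5^(2/3)*b/5) + (C1*sin(2^(1/3)*sqrt(3)*5^(2/3)*b/10) + C2*cos(2^(1/3)*sqrt(3)*5^(2/3)*b/10))*exp(-2^(1/3)*5^(2/3)*b/10)


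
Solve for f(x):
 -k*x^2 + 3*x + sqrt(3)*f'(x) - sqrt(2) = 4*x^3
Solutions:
 f(x) = C1 + sqrt(3)*k*x^3/9 + sqrt(3)*x^4/3 - sqrt(3)*x^2/2 + sqrt(6)*x/3


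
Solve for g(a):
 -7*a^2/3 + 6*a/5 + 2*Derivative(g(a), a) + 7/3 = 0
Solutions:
 g(a) = C1 + 7*a^3/18 - 3*a^2/10 - 7*a/6


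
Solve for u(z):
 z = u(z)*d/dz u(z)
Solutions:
 u(z) = -sqrt(C1 + z^2)
 u(z) = sqrt(C1 + z^2)


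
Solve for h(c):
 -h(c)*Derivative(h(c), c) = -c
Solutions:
 h(c) = -sqrt(C1 + c^2)
 h(c) = sqrt(C1 + c^2)


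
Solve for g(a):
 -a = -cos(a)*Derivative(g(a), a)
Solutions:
 g(a) = C1 + Integral(a/cos(a), a)


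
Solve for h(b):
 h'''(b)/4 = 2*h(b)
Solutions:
 h(b) = C3*exp(2*b) + (C1*sin(sqrt(3)*b) + C2*cos(sqrt(3)*b))*exp(-b)


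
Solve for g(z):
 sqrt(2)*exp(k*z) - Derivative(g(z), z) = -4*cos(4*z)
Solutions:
 g(z) = C1 + sin(4*z) + sqrt(2)*exp(k*z)/k


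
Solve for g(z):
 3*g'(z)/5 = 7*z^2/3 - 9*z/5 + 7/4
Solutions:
 g(z) = C1 + 35*z^3/27 - 3*z^2/2 + 35*z/12


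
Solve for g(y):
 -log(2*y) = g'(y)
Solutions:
 g(y) = C1 - y*log(y) - y*log(2) + y


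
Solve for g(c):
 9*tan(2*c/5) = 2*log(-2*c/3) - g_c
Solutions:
 g(c) = C1 + 2*c*log(-c) - 2*c*log(3) - 2*c + 2*c*log(2) + 45*log(cos(2*c/5))/2


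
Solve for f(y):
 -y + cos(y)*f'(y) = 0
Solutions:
 f(y) = C1 + Integral(y/cos(y), y)


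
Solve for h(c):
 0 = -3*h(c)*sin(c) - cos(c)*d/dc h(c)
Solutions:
 h(c) = C1*cos(c)^3


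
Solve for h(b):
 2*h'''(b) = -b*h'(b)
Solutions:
 h(b) = C1 + Integral(C2*airyai(-2^(2/3)*b/2) + C3*airybi(-2^(2/3)*b/2), b)


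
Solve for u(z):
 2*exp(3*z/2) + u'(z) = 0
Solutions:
 u(z) = C1 - 4*exp(3*z/2)/3


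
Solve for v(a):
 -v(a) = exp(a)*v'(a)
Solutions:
 v(a) = C1*exp(exp(-a))


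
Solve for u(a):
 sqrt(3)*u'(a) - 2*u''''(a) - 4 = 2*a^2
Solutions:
 u(a) = C1 + C4*exp(2^(2/3)*3^(1/6)*a/2) + 2*sqrt(3)*a^3/9 + 4*sqrt(3)*a/3 + (C2*sin(6^(2/3)*a/4) + C3*cos(6^(2/3)*a/4))*exp(-2^(2/3)*3^(1/6)*a/4)


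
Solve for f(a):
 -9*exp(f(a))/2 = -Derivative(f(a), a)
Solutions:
 f(a) = log(-1/(C1 + 9*a)) + log(2)


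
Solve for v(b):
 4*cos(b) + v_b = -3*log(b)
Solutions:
 v(b) = C1 - 3*b*log(b) + 3*b - 4*sin(b)


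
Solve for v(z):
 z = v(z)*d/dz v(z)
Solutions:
 v(z) = -sqrt(C1 + z^2)
 v(z) = sqrt(C1 + z^2)


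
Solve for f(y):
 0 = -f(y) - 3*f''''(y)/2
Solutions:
 f(y) = (C1*sin(6^(3/4)*y/6) + C2*cos(6^(3/4)*y/6))*exp(-6^(3/4)*y/6) + (C3*sin(6^(3/4)*y/6) + C4*cos(6^(3/4)*y/6))*exp(6^(3/4)*y/6)


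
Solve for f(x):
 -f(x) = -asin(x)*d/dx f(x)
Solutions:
 f(x) = C1*exp(Integral(1/asin(x), x))


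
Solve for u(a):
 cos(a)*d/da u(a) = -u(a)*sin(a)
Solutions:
 u(a) = C1*cos(a)


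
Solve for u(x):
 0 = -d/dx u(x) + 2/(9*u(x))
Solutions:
 u(x) = -sqrt(C1 + 4*x)/3
 u(x) = sqrt(C1 + 4*x)/3


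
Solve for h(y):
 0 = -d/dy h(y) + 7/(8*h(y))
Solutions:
 h(y) = -sqrt(C1 + 7*y)/2
 h(y) = sqrt(C1 + 7*y)/2


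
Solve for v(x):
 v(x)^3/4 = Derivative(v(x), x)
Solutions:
 v(x) = -sqrt(2)*sqrt(-1/(C1 + x))
 v(x) = sqrt(2)*sqrt(-1/(C1 + x))


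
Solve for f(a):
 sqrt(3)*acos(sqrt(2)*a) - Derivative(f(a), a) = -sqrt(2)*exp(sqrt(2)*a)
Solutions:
 f(a) = C1 + sqrt(3)*(a*acos(sqrt(2)*a) - sqrt(2)*sqrt(1 - 2*a^2)/2) + exp(sqrt(2)*a)


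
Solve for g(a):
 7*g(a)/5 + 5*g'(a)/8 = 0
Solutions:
 g(a) = C1*exp(-56*a/25)


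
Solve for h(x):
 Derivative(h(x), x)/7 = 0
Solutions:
 h(x) = C1


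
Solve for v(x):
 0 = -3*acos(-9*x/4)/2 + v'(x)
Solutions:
 v(x) = C1 + 3*x*acos(-9*x/4)/2 + sqrt(16 - 81*x^2)/6


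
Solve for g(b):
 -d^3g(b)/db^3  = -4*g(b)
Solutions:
 g(b) = C3*exp(2^(2/3)*b) + (C1*sin(2^(2/3)*sqrt(3)*b/2) + C2*cos(2^(2/3)*sqrt(3)*b/2))*exp(-2^(2/3)*b/2)


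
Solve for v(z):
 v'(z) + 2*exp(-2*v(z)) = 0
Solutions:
 v(z) = log(-sqrt(C1 - 4*z))
 v(z) = log(C1 - 4*z)/2


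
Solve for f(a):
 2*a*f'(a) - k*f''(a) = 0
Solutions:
 f(a) = C1 + C2*erf(a*sqrt(-1/k))/sqrt(-1/k)


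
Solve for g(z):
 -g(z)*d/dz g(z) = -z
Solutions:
 g(z) = -sqrt(C1 + z^2)
 g(z) = sqrt(C1 + z^2)


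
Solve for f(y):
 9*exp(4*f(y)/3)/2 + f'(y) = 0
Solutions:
 f(y) = 3*log(-(1/(C1 + 18*y))^(1/4)) + 3*log(3)/4
 f(y) = 3*log(1/(C1 + 18*y))/4 + 3*log(3)/4
 f(y) = 3*log(-I*(1/(C1 + 18*y))^(1/4)) + 3*log(3)/4
 f(y) = 3*log(I*(1/(C1 + 18*y))^(1/4)) + 3*log(3)/4


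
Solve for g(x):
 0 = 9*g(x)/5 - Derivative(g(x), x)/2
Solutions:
 g(x) = C1*exp(18*x/5)


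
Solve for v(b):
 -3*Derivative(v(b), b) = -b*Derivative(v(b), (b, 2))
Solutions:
 v(b) = C1 + C2*b^4


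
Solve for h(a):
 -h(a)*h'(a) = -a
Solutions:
 h(a) = -sqrt(C1 + a^2)
 h(a) = sqrt(C1 + a^2)


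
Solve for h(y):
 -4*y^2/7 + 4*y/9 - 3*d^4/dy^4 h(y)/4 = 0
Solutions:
 h(y) = C1 + C2*y + C3*y^2 + C4*y^3 - 2*y^6/945 + 2*y^5/405


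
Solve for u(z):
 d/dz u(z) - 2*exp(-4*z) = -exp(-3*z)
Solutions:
 u(z) = C1 + exp(-3*z)/3 - exp(-4*z)/2


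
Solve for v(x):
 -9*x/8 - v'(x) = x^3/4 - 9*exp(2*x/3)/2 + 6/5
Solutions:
 v(x) = C1 - x^4/16 - 9*x^2/16 - 6*x/5 + 27*exp(2*x/3)/4


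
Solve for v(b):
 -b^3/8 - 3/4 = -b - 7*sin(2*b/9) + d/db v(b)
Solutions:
 v(b) = C1 - b^4/32 + b^2/2 - 3*b/4 - 63*cos(2*b/9)/2


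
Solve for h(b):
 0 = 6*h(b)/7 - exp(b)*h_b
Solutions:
 h(b) = C1*exp(-6*exp(-b)/7)


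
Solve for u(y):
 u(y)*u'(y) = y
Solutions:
 u(y) = -sqrt(C1 + y^2)
 u(y) = sqrt(C1 + y^2)


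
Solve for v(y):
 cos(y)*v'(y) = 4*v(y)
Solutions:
 v(y) = C1*(sin(y)^2 + 2*sin(y) + 1)/(sin(y)^2 - 2*sin(y) + 1)


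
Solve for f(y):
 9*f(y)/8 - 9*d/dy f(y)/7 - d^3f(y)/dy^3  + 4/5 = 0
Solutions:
 f(y) = C1*exp(-y*(-8*3^(2/3)*98^(1/3)/(147 + sqrt(26985))^(1/3) + 84^(1/3)*(147 + sqrt(26985))^(1/3))/56)*sin(3^(1/6)*y*(24*98^(1/3)/(147 + sqrt(26985))^(1/3) + 28^(1/3)*3^(2/3)*(147 + sqrt(26985))^(1/3))/56) + C2*exp(-y*(-8*3^(2/3)*98^(1/3)/(147 + sqrt(26985))^(1/3) + 84^(1/3)*(147 + sqrt(26985))^(1/3))/56)*cos(3^(1/6)*y*(24*98^(1/3)/(147 + sqrt(26985))^(1/3) + 28^(1/3)*3^(2/3)*(147 + sqrt(26985))^(1/3))/56) + C3*exp(y*(-8*3^(2/3)*98^(1/3)/(147 + sqrt(26985))^(1/3) + 84^(1/3)*(147 + sqrt(26985))^(1/3))/28) - 32/45


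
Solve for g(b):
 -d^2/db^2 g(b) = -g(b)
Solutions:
 g(b) = C1*exp(-b) + C2*exp(b)


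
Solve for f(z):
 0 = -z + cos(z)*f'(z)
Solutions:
 f(z) = C1 + Integral(z/cos(z), z)


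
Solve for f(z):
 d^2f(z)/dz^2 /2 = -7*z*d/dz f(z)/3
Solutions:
 f(z) = C1 + C2*erf(sqrt(21)*z/3)


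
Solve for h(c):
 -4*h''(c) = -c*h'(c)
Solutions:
 h(c) = C1 + C2*erfi(sqrt(2)*c/4)


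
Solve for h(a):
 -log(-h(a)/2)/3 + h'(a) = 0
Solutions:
 -3*Integral(1/(log(-_y) - log(2)), (_y, h(a))) = C1 - a


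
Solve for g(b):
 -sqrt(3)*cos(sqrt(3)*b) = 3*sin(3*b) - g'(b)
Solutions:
 g(b) = C1 + sin(sqrt(3)*b) - cos(3*b)


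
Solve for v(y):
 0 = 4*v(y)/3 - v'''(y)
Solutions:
 v(y) = C3*exp(6^(2/3)*y/3) + (C1*sin(2^(2/3)*3^(1/6)*y/2) + C2*cos(2^(2/3)*3^(1/6)*y/2))*exp(-6^(2/3)*y/6)


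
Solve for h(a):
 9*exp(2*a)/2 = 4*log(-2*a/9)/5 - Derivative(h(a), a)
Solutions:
 h(a) = C1 + 4*a*log(-a)/5 + 4*a*(-2*log(3) - 1 + log(2))/5 - 9*exp(2*a)/4


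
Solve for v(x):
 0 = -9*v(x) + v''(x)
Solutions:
 v(x) = C1*exp(-3*x) + C2*exp(3*x)


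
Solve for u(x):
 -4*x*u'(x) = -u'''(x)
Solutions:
 u(x) = C1 + Integral(C2*airyai(2^(2/3)*x) + C3*airybi(2^(2/3)*x), x)


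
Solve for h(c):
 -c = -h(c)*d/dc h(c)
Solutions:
 h(c) = -sqrt(C1 + c^2)
 h(c) = sqrt(C1 + c^2)


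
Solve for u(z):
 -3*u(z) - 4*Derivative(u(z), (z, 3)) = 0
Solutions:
 u(z) = C3*exp(-6^(1/3)*z/2) + (C1*sin(2^(1/3)*3^(5/6)*z/4) + C2*cos(2^(1/3)*3^(5/6)*z/4))*exp(6^(1/3)*z/4)


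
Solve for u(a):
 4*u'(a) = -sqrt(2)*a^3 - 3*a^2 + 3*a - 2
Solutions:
 u(a) = C1 - sqrt(2)*a^4/16 - a^3/4 + 3*a^2/8 - a/2


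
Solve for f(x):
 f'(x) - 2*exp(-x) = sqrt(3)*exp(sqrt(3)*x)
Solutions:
 f(x) = C1 + exp(sqrt(3)*x) - 2*exp(-x)


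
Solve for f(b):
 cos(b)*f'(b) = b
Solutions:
 f(b) = C1 + Integral(b/cos(b), b)


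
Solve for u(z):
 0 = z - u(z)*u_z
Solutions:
 u(z) = -sqrt(C1 + z^2)
 u(z) = sqrt(C1 + z^2)


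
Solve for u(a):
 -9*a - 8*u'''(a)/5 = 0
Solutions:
 u(a) = C1 + C2*a + C3*a^2 - 15*a^4/64


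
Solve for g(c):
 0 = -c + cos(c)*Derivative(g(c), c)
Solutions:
 g(c) = C1 + Integral(c/cos(c), c)


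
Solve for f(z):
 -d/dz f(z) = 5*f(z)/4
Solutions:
 f(z) = C1*exp(-5*z/4)


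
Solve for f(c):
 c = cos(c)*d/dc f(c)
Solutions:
 f(c) = C1 + Integral(c/cos(c), c)


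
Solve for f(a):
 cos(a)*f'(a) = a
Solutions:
 f(a) = C1 + Integral(a/cos(a), a)


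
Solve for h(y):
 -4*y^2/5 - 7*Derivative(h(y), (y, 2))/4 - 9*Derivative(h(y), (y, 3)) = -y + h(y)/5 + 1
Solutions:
 h(y) = C1*exp(y*(-70 + 245*5^(1/3)/(216*sqrt(110121) + 71699)^(1/3) + 5^(2/3)*(216*sqrt(110121) + 71699)^(1/3))/1080)*sin(sqrt(3)*5^(1/3)*y*(-5^(1/3)*(216*sqrt(110121) + 71699)^(1/3) + 245/(216*sqrt(110121) + 71699)^(1/3))/1080) + C2*exp(y*(-70 + 245*5^(1/3)/(216*sqrt(110121) + 71699)^(1/3) + 5^(2/3)*(216*sqrt(110121) + 71699)^(1/3))/1080)*cos(sqrt(3)*5^(1/3)*y*(-5^(1/3)*(216*sqrt(110121) + 71699)^(1/3) + 245/(216*sqrt(110121) + 71699)^(1/3))/1080) + C3*exp(-y*(245*5^(1/3)/(216*sqrt(110121) + 71699)^(1/3) + 35 + 5^(2/3)*(216*sqrt(110121) + 71699)^(1/3))/540) - 4*y^2 + 5*y + 65


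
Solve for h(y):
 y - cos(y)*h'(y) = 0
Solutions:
 h(y) = C1 + Integral(y/cos(y), y)


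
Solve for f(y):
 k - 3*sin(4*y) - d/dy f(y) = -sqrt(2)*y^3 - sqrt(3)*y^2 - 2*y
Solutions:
 f(y) = C1 + k*y + sqrt(2)*y^4/4 + sqrt(3)*y^3/3 + y^2 + 3*cos(4*y)/4


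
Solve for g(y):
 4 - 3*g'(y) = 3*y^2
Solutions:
 g(y) = C1 - y^3/3 + 4*y/3


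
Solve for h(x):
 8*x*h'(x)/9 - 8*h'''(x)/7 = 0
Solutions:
 h(x) = C1 + Integral(C2*airyai(21^(1/3)*x/3) + C3*airybi(21^(1/3)*x/3), x)


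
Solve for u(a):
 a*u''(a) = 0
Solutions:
 u(a) = C1 + C2*a


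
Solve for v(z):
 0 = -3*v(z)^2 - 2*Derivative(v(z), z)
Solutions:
 v(z) = 2/(C1 + 3*z)


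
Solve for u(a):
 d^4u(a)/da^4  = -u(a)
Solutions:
 u(a) = (C1*sin(sqrt(2)*a/2) + C2*cos(sqrt(2)*a/2))*exp(-sqrt(2)*a/2) + (C3*sin(sqrt(2)*a/2) + C4*cos(sqrt(2)*a/2))*exp(sqrt(2)*a/2)


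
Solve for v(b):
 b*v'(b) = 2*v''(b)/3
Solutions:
 v(b) = C1 + C2*erfi(sqrt(3)*b/2)


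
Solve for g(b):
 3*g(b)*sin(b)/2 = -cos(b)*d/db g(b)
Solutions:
 g(b) = C1*cos(b)^(3/2)


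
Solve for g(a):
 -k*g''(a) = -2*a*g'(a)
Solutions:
 g(a) = C1 + C2*erf(a*sqrt(-1/k))/sqrt(-1/k)


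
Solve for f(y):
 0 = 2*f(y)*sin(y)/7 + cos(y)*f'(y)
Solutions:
 f(y) = C1*cos(y)^(2/7)


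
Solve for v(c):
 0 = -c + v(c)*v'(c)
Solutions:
 v(c) = -sqrt(C1 + c^2)
 v(c) = sqrt(C1 + c^2)


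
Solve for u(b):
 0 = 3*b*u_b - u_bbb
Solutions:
 u(b) = C1 + Integral(C2*airyai(3^(1/3)*b) + C3*airybi(3^(1/3)*b), b)


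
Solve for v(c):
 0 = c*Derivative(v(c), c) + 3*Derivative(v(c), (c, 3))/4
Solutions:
 v(c) = C1 + Integral(C2*airyai(-6^(2/3)*c/3) + C3*airybi(-6^(2/3)*c/3), c)


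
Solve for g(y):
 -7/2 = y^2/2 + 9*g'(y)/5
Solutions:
 g(y) = C1 - 5*y^3/54 - 35*y/18


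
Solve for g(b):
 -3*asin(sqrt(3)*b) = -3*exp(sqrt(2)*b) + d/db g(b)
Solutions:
 g(b) = C1 - 3*b*asin(sqrt(3)*b) - sqrt(3)*sqrt(1 - 3*b^2) + 3*sqrt(2)*exp(sqrt(2)*b)/2


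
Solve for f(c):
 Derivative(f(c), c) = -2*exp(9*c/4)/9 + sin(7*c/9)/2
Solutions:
 f(c) = C1 - 8*exp(9*c/4)/81 - 9*cos(7*c/9)/14


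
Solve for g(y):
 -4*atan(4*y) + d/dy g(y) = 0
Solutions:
 g(y) = C1 + 4*y*atan(4*y) - log(16*y^2 + 1)/2


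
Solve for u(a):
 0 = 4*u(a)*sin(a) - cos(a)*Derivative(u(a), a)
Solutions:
 u(a) = C1/cos(a)^4


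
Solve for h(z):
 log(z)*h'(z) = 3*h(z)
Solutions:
 h(z) = C1*exp(3*li(z))


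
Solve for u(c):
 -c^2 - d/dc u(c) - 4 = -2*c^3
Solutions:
 u(c) = C1 + c^4/2 - c^3/3 - 4*c


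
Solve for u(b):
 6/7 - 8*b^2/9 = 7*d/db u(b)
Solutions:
 u(b) = C1 - 8*b^3/189 + 6*b/49


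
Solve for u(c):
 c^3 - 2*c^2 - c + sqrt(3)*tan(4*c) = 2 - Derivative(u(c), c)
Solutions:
 u(c) = C1 - c^4/4 + 2*c^3/3 + c^2/2 + 2*c + sqrt(3)*log(cos(4*c))/4


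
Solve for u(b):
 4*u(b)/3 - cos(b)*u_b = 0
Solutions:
 u(b) = C1*(sin(b) + 1)^(2/3)/(sin(b) - 1)^(2/3)


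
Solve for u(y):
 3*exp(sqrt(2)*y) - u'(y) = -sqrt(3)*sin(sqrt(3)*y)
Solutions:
 u(y) = C1 + 3*sqrt(2)*exp(sqrt(2)*y)/2 - cos(sqrt(3)*y)


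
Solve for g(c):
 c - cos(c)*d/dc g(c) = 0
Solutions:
 g(c) = C1 + Integral(c/cos(c), c)


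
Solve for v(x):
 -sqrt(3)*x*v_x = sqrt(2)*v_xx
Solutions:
 v(x) = C1 + C2*erf(6^(1/4)*x/2)


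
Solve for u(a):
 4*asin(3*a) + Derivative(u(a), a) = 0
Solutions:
 u(a) = C1 - 4*a*asin(3*a) - 4*sqrt(1 - 9*a^2)/3


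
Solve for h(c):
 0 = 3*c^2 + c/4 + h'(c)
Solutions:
 h(c) = C1 - c^3 - c^2/8


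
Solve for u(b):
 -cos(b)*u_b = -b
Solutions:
 u(b) = C1 + Integral(b/cos(b), b)


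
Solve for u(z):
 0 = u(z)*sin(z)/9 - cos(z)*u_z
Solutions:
 u(z) = C1/cos(z)^(1/9)


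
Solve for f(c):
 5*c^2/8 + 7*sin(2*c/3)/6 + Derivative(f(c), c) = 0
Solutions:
 f(c) = C1 - 5*c^3/24 + 7*cos(2*c/3)/4


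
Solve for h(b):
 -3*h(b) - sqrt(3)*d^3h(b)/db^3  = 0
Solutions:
 h(b) = C3*exp(-3^(1/6)*b) + (C1*sin(3^(2/3)*b/2) + C2*cos(3^(2/3)*b/2))*exp(3^(1/6)*b/2)


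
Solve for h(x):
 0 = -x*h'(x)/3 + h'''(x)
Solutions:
 h(x) = C1 + Integral(C2*airyai(3^(2/3)*x/3) + C3*airybi(3^(2/3)*x/3), x)


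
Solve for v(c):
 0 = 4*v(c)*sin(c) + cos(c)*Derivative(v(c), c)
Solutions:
 v(c) = C1*cos(c)^4


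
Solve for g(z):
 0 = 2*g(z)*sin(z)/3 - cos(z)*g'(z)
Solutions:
 g(z) = C1/cos(z)^(2/3)


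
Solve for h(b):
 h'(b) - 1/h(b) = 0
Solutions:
 h(b) = -sqrt(C1 + 2*b)
 h(b) = sqrt(C1 + 2*b)


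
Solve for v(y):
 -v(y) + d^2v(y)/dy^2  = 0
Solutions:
 v(y) = C1*exp(-y) + C2*exp(y)


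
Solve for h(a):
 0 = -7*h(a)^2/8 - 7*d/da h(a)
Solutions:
 h(a) = 8/(C1 + a)


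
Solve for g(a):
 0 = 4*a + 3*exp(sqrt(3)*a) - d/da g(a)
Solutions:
 g(a) = C1 + 2*a^2 + sqrt(3)*exp(sqrt(3)*a)


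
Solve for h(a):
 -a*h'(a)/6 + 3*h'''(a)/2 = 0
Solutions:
 h(a) = C1 + Integral(C2*airyai(3^(1/3)*a/3) + C3*airybi(3^(1/3)*a/3), a)


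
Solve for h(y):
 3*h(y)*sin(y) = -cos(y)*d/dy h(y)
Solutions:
 h(y) = C1*cos(y)^3


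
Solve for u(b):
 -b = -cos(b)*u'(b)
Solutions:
 u(b) = C1 + Integral(b/cos(b), b)


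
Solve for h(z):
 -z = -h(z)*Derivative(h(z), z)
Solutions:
 h(z) = -sqrt(C1 + z^2)
 h(z) = sqrt(C1 + z^2)


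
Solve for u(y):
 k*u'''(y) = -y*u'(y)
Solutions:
 u(y) = C1 + Integral(C2*airyai(y*(-1/k)^(1/3)) + C3*airybi(y*(-1/k)^(1/3)), y)


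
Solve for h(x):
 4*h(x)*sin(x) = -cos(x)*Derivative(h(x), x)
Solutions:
 h(x) = C1*cos(x)^4


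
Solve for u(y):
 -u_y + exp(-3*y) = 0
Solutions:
 u(y) = C1 - exp(-3*y)/3


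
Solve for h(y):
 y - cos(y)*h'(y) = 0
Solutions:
 h(y) = C1 + Integral(y/cos(y), y)


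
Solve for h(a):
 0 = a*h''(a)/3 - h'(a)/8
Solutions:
 h(a) = C1 + C2*a^(11/8)


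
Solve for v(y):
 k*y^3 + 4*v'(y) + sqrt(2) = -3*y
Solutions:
 v(y) = C1 - k*y^4/16 - 3*y^2/8 - sqrt(2)*y/4


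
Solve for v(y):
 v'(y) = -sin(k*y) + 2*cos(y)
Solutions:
 v(y) = C1 + 2*sin(y) + cos(k*y)/k


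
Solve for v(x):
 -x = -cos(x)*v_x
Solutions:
 v(x) = C1 + Integral(x/cos(x), x)


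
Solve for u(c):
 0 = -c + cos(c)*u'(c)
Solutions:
 u(c) = C1 + Integral(c/cos(c), c)


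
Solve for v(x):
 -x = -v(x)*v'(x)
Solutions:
 v(x) = -sqrt(C1 + x^2)
 v(x) = sqrt(C1 + x^2)


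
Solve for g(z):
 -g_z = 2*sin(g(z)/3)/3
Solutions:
 2*z/3 + 3*log(cos(g(z)/3) - 1)/2 - 3*log(cos(g(z)/3) + 1)/2 = C1


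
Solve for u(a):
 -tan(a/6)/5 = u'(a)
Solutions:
 u(a) = C1 + 6*log(cos(a/6))/5


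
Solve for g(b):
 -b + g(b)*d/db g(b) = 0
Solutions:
 g(b) = -sqrt(C1 + b^2)
 g(b) = sqrt(C1 + b^2)


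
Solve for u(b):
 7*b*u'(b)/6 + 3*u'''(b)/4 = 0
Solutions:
 u(b) = C1 + Integral(C2*airyai(-42^(1/3)*b/3) + C3*airybi(-42^(1/3)*b/3), b)


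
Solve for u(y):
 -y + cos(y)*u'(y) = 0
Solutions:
 u(y) = C1 + Integral(y/cos(y), y)


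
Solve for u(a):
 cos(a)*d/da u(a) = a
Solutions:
 u(a) = C1 + Integral(a/cos(a), a)


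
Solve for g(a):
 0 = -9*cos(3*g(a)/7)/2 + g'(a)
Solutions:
 -9*a/2 - 7*log(sin(3*g(a)/7) - 1)/6 + 7*log(sin(3*g(a)/7) + 1)/6 = C1


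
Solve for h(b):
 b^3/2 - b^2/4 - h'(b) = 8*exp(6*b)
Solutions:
 h(b) = C1 + b^4/8 - b^3/12 - 4*exp(6*b)/3


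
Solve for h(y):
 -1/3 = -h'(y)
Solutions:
 h(y) = C1 + y/3


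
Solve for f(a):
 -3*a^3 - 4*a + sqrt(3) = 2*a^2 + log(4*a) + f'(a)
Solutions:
 f(a) = C1 - 3*a^4/4 - 2*a^3/3 - 2*a^2 - a*log(a) - a*log(4) + a + sqrt(3)*a


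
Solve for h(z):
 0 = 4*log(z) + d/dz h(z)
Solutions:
 h(z) = C1 - 4*z*log(z) + 4*z


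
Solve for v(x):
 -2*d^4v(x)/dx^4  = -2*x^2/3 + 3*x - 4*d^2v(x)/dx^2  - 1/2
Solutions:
 v(x) = C1 + C2*x + C3*exp(-sqrt(2)*x) + C4*exp(sqrt(2)*x) - x^4/72 + x^3/8 - 7*x^2/48


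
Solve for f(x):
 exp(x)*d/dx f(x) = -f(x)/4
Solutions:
 f(x) = C1*exp(exp(-x)/4)


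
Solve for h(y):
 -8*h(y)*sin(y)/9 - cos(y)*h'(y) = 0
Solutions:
 h(y) = C1*cos(y)^(8/9)


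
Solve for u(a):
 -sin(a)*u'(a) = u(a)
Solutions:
 u(a) = C1*sqrt(cos(a) + 1)/sqrt(cos(a) - 1)


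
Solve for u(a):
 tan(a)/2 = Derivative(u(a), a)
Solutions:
 u(a) = C1 - log(cos(a))/2


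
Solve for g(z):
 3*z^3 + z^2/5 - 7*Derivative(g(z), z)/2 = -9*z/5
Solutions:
 g(z) = C1 + 3*z^4/14 + 2*z^3/105 + 9*z^2/35


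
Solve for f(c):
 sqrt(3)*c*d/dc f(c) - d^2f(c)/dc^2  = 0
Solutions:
 f(c) = C1 + C2*erfi(sqrt(2)*3^(1/4)*c/2)


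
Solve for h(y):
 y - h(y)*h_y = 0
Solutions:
 h(y) = -sqrt(C1 + y^2)
 h(y) = sqrt(C1 + y^2)


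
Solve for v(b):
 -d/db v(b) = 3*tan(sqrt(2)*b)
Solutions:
 v(b) = C1 + 3*sqrt(2)*log(cos(sqrt(2)*b))/2


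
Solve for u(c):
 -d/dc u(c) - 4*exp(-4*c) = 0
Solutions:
 u(c) = C1 + exp(-4*c)


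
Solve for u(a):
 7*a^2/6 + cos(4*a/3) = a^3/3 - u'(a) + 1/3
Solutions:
 u(a) = C1 + a^4/12 - 7*a^3/18 + a/3 - 3*sin(4*a/3)/4


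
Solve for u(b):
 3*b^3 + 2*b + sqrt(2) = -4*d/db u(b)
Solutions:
 u(b) = C1 - 3*b^4/16 - b^2/4 - sqrt(2)*b/4


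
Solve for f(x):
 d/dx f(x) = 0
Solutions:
 f(x) = C1


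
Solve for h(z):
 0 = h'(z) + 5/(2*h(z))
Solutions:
 h(z) = -sqrt(C1 - 5*z)
 h(z) = sqrt(C1 - 5*z)


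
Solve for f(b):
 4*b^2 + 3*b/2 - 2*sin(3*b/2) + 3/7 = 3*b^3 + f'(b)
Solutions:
 f(b) = C1 - 3*b^4/4 + 4*b^3/3 + 3*b^2/4 + 3*b/7 + 4*cos(3*b/2)/3


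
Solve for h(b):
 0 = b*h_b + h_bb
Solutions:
 h(b) = C1 + C2*erf(sqrt(2)*b/2)


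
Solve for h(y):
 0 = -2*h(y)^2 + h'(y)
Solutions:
 h(y) = -1/(C1 + 2*y)


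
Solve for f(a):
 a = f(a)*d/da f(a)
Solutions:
 f(a) = -sqrt(C1 + a^2)
 f(a) = sqrt(C1 + a^2)


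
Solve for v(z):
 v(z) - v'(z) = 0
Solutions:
 v(z) = C1*exp(z)


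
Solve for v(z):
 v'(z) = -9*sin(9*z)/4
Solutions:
 v(z) = C1 + cos(9*z)/4


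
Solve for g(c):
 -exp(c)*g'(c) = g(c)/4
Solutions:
 g(c) = C1*exp(exp(-c)/4)


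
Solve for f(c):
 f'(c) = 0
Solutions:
 f(c) = C1


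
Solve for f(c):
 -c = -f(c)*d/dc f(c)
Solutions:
 f(c) = -sqrt(C1 + c^2)
 f(c) = sqrt(C1 + c^2)


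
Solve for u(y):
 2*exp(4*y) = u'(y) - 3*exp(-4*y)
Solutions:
 u(y) = C1 + exp(4*y)/2 - 3*exp(-4*y)/4


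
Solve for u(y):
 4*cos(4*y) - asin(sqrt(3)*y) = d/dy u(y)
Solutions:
 u(y) = C1 - y*asin(sqrt(3)*y) - sqrt(3)*sqrt(1 - 3*y^2)/3 + sin(4*y)


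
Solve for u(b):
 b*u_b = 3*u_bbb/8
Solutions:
 u(b) = C1 + Integral(C2*airyai(2*3^(2/3)*b/3) + C3*airybi(2*3^(2/3)*b/3), b)


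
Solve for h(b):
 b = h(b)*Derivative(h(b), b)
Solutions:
 h(b) = -sqrt(C1 + b^2)
 h(b) = sqrt(C1 + b^2)


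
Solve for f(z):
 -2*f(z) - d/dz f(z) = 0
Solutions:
 f(z) = C1*exp(-2*z)


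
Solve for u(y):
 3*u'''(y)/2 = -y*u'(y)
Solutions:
 u(y) = C1 + Integral(C2*airyai(-2^(1/3)*3^(2/3)*y/3) + C3*airybi(-2^(1/3)*3^(2/3)*y/3), y)


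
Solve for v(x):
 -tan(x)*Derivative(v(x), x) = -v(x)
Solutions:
 v(x) = C1*sin(x)


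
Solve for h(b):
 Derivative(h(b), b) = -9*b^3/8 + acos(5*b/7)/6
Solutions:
 h(b) = C1 - 9*b^4/32 + b*acos(5*b/7)/6 - sqrt(49 - 25*b^2)/30


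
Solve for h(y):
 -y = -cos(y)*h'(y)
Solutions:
 h(y) = C1 + Integral(y/cos(y), y)


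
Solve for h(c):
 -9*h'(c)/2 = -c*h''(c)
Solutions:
 h(c) = C1 + C2*c^(11/2)


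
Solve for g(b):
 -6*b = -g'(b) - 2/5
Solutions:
 g(b) = C1 + 3*b^2 - 2*b/5


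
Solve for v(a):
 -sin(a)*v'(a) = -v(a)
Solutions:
 v(a) = C1*sqrt(cos(a) - 1)/sqrt(cos(a) + 1)


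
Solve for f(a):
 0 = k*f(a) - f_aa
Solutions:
 f(a) = C1*exp(-a*sqrt(k)) + C2*exp(a*sqrt(k))


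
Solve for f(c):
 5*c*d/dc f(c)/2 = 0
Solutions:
 f(c) = C1


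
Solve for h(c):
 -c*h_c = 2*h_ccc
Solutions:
 h(c) = C1 + Integral(C2*airyai(-2^(2/3)*c/2) + C3*airybi(-2^(2/3)*c/2), c)


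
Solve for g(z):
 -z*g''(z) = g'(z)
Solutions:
 g(z) = C1 + C2*log(z)


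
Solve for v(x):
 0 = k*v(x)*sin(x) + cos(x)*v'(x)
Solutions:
 v(x) = C1*exp(k*log(cos(x)))


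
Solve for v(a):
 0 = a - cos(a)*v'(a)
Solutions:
 v(a) = C1 + Integral(a/cos(a), a)


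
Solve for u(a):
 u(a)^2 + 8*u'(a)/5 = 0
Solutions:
 u(a) = 8/(C1 + 5*a)


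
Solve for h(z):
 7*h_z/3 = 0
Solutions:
 h(z) = C1


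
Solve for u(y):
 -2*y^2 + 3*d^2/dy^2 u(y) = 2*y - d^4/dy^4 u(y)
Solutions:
 u(y) = C1 + C2*y + C3*sin(sqrt(3)*y) + C4*cos(sqrt(3)*y) + y^4/18 + y^3/9 - 2*y^2/9


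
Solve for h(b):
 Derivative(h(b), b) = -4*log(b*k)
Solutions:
 h(b) = C1 - 4*b*log(b*k) + 4*b


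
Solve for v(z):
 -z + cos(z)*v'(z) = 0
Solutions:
 v(z) = C1 + Integral(z/cos(z), z)


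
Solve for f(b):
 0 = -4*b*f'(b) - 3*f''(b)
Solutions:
 f(b) = C1 + C2*erf(sqrt(6)*b/3)


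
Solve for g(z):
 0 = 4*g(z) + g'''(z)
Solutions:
 g(z) = C3*exp(-2^(2/3)*z) + (C1*sin(2^(2/3)*sqrt(3)*z/2) + C2*cos(2^(2/3)*sqrt(3)*z/2))*exp(2^(2/3)*z/2)


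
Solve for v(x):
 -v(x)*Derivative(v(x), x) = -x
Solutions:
 v(x) = -sqrt(C1 + x^2)
 v(x) = sqrt(C1 + x^2)


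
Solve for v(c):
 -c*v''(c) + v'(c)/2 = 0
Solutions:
 v(c) = C1 + C2*c^(3/2)


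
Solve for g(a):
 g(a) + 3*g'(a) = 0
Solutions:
 g(a) = C1*exp(-a/3)


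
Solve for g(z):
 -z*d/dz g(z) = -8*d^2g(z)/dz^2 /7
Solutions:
 g(z) = C1 + C2*erfi(sqrt(7)*z/4)


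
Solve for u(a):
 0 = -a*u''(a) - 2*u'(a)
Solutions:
 u(a) = C1 + C2/a


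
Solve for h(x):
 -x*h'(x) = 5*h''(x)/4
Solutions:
 h(x) = C1 + C2*erf(sqrt(10)*x/5)


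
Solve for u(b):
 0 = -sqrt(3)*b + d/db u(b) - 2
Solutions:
 u(b) = C1 + sqrt(3)*b^2/2 + 2*b


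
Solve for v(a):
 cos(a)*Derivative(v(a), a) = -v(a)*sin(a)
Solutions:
 v(a) = C1*cos(a)


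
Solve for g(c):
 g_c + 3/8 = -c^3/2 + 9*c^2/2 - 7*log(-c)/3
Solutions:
 g(c) = C1 - c^4/8 + 3*c^3/2 - 7*c*log(-c)/3 + 47*c/24


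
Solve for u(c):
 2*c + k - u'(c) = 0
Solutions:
 u(c) = C1 + c^2 + c*k


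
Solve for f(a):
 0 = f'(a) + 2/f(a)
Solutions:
 f(a) = -sqrt(C1 - 4*a)
 f(a) = sqrt(C1 - 4*a)


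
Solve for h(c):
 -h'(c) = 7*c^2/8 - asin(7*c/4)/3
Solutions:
 h(c) = C1 - 7*c^3/24 + c*asin(7*c/4)/3 + sqrt(16 - 49*c^2)/21


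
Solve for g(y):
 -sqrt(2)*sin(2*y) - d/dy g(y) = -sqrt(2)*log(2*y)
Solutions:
 g(y) = C1 + sqrt(2)*y*(log(y) - 1) + sqrt(2)*y*log(2) + sqrt(2)*cos(2*y)/2


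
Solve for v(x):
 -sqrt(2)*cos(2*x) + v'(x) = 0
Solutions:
 v(x) = C1 + sqrt(2)*sin(2*x)/2


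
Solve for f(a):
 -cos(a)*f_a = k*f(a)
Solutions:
 f(a) = C1*exp(k*(log(sin(a) - 1) - log(sin(a) + 1))/2)


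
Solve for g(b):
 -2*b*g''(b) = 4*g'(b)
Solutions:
 g(b) = C1 + C2/b


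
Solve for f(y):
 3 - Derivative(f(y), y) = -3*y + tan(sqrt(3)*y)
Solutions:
 f(y) = C1 + 3*y^2/2 + 3*y + sqrt(3)*log(cos(sqrt(3)*y))/3


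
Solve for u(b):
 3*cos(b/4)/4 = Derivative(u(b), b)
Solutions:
 u(b) = C1 + 3*sin(b/4)


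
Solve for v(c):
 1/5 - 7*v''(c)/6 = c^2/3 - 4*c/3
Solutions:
 v(c) = C1 + C2*c - c^4/42 + 4*c^3/21 + 3*c^2/35
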